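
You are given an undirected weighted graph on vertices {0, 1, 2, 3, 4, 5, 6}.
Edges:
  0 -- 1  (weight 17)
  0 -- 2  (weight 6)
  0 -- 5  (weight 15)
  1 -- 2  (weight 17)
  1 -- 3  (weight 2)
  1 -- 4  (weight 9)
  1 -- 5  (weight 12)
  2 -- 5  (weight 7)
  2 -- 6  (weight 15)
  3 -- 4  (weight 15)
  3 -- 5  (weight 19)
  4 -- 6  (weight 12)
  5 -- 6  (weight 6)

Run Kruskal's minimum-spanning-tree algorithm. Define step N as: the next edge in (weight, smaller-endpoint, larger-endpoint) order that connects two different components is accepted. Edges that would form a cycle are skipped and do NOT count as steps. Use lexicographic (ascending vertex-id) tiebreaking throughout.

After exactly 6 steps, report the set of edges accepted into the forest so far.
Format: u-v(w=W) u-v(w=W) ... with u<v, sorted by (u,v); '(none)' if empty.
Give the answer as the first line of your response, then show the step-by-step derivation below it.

0-2(w=6) 1-3(w=2) 1-4(w=9) 1-5(w=12) 2-5(w=7) 5-6(w=6)

step 1: add edge 1-3 (w=2); MST = {1-3(w=2)}
step 2: add edge 0-2 (w=6); MST = {0-2(w=6) 1-3(w=2)}
step 3: add edge 5-6 (w=6); MST = {0-2(w=6) 1-3(w=2) 5-6(w=6)}
step 4: add edge 2-5 (w=7); MST = {0-2(w=6) 1-3(w=2) 2-5(w=7) 5-6(w=6)}
step 5: add edge 1-4 (w=9); MST = {0-2(w=6) 1-3(w=2) 1-4(w=9) 2-5(w=7) 5-6(w=6)}
step 6: add edge 1-5 (w=12); MST = {0-2(w=6) 1-3(w=2) 1-4(w=9) 1-5(w=12) 2-5(w=7) 5-6(w=6)}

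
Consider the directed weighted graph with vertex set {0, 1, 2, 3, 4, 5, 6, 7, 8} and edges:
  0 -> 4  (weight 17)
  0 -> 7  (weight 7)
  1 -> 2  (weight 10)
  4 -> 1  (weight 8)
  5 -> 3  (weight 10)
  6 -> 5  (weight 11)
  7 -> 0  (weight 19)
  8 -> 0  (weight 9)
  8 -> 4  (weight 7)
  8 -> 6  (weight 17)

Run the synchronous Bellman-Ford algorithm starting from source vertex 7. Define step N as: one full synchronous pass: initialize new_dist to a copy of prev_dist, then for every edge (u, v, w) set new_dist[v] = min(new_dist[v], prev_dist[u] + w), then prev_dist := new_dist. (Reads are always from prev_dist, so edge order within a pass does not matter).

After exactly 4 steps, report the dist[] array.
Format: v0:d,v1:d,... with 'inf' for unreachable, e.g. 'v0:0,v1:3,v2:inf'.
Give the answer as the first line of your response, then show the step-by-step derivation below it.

v0:19,v1:44,v2:54,v3:inf,v4:36,v5:inf,v6:inf,v7:0,v8:inf

step 1: dist = v0:19,v1:inf,v2:inf,v3:inf,v4:inf,v5:inf,v6:inf,v7:0,v8:inf
step 2: dist = v0:19,v1:inf,v2:inf,v3:inf,v4:36,v5:inf,v6:inf,v7:0,v8:inf
step 3: dist = v0:19,v1:44,v2:inf,v3:inf,v4:36,v5:inf,v6:inf,v7:0,v8:inf
step 4: dist = v0:19,v1:44,v2:54,v3:inf,v4:36,v5:inf,v6:inf,v7:0,v8:inf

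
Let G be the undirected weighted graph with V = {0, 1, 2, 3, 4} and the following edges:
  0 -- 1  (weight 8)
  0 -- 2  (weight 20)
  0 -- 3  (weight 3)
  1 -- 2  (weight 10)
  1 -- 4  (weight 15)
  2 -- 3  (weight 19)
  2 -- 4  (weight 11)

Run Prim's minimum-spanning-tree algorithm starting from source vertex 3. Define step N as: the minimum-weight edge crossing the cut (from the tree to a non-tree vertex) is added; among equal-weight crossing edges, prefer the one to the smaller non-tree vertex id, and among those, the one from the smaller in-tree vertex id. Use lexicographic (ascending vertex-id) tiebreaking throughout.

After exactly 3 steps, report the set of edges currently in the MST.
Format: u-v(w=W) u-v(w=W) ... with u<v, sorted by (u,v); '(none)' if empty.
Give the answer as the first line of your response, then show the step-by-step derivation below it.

0-1(w=8) 0-3(w=3) 1-2(w=10)

step 1: add edge 0-3 (w=3); MST = {0-3(w=3)}
step 2: add edge 0-1 (w=8); MST = {0-1(w=8) 0-3(w=3)}
step 3: add edge 1-2 (w=10); MST = {0-1(w=8) 0-3(w=3) 1-2(w=10)}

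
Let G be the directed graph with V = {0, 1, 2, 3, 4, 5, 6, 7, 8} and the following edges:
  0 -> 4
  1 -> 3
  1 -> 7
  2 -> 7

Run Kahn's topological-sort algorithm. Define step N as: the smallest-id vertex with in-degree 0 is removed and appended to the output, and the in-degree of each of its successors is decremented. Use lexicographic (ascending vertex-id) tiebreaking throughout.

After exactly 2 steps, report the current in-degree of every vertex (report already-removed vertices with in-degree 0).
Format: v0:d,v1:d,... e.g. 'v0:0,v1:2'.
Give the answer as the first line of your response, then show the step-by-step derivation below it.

v0:0,v1:0,v2:0,v3:0,v4:0,v5:0,v6:0,v7:1,v8:0

step 1: output 0; order=[0]; indeg=(0,0,0,1,0,0,0,2,0)
step 2: output 1; order=[0,1]; indeg=(0,0,0,0,0,0,0,1,0)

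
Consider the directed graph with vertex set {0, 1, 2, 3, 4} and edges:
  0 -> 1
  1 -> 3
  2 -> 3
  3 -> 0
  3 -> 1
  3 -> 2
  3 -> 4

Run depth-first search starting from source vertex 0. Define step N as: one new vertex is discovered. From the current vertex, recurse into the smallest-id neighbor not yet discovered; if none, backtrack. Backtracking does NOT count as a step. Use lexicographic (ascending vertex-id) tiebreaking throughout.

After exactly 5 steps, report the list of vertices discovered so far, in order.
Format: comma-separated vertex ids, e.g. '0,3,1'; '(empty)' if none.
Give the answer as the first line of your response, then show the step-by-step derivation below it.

0,1,3,2,4

step 1: discover 0; path=0; order=0
step 2: discover 1; path=0>1; order=0,1
step 3: discover 3; path=0>1>3; order=0,1,3
step 4: discover 2; path=0>1>3>2; order=0,1,3,2
step 5: discover 4; path=0>1>3>4; order=0,1,3,2,4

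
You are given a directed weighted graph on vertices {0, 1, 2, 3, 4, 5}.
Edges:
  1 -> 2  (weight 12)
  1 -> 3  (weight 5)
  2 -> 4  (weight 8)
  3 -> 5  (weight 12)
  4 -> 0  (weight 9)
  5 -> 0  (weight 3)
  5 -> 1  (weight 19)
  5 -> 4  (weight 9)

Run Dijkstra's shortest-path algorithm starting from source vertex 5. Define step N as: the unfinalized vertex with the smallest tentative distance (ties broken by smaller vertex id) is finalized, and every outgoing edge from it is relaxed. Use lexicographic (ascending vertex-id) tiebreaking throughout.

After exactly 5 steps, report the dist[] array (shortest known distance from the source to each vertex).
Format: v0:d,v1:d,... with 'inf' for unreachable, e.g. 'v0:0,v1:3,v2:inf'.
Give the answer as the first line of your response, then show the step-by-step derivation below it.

v0:3,v1:19,v2:31,v3:24,v4:9,v5:0

step 1: dist = v0:3,v1:19,v2:inf,v3:inf,v4:9,v5:0
step 2: dist = v0:3,v1:19,v2:inf,v3:inf,v4:9,v5:0
step 3: dist = v0:3,v1:19,v2:inf,v3:inf,v4:9,v5:0
step 4: dist = v0:3,v1:19,v2:31,v3:24,v4:9,v5:0
step 5: dist = v0:3,v1:19,v2:31,v3:24,v4:9,v5:0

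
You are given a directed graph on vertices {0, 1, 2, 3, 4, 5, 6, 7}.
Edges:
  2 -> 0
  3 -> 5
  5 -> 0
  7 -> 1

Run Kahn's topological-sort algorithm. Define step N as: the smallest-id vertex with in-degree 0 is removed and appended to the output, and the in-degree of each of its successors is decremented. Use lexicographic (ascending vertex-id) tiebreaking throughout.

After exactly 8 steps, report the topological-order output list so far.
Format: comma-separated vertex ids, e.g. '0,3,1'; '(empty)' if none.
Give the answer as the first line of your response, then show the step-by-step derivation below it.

2,3,4,5,0,6,7,1

step 1: output 2; order=[2]; indeg=(1,1,0,0,0,1,0,0)
step 2: output 3; order=[2,3]; indeg=(1,1,0,0,0,0,0,0)
step 3: output 4; order=[2,3,4]; indeg=(1,1,0,0,0,0,0,0)
step 4: output 5; order=[2,3,4,5]; indeg=(0,1,0,0,0,0,0,0)
step 5: output 0; order=[2,3,4,5,0]; indeg=(0,1,0,0,0,0,0,0)
step 6: output 6; order=[2,3,4,5,0,6]; indeg=(0,1,0,0,0,0,0,0)
step 7: output 7; order=[2,3,4,5,0,6,7]; indeg=(0,0,0,0,0,0,0,0)
step 8: output 1; order=[2,3,4,5,0,6,7,1]; indeg=(0,0,0,0,0,0,0,0)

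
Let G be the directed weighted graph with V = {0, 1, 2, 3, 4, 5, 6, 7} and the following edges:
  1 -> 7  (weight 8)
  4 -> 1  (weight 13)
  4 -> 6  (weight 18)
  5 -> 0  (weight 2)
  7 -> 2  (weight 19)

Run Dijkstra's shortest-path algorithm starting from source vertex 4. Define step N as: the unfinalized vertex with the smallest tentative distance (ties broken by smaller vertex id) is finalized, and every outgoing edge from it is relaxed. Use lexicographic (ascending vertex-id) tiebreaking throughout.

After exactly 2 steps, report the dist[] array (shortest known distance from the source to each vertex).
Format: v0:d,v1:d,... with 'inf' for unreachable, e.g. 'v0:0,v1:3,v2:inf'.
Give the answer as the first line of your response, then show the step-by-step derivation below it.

v0:inf,v1:13,v2:inf,v3:inf,v4:0,v5:inf,v6:18,v7:21

step 1: dist = v0:inf,v1:13,v2:inf,v3:inf,v4:0,v5:inf,v6:18,v7:inf
step 2: dist = v0:inf,v1:13,v2:inf,v3:inf,v4:0,v5:inf,v6:18,v7:21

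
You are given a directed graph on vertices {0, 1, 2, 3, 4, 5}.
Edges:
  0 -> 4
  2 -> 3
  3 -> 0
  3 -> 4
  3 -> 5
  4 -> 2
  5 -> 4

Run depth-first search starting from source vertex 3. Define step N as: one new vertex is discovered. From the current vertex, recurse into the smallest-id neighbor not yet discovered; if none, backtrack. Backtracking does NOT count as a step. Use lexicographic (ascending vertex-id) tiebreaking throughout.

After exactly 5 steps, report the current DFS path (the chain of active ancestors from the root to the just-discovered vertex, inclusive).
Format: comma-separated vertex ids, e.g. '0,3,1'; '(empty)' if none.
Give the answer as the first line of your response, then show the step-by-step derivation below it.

3,5

step 1: discover 3; path=3; order=3
step 2: discover 0; path=3>0; order=3,0
step 3: discover 4; path=3>0>4; order=3,0,4
step 4: discover 2; path=3>0>4>2; order=3,0,4,2
step 5: discover 5; path=3>5; order=3,0,4,2,5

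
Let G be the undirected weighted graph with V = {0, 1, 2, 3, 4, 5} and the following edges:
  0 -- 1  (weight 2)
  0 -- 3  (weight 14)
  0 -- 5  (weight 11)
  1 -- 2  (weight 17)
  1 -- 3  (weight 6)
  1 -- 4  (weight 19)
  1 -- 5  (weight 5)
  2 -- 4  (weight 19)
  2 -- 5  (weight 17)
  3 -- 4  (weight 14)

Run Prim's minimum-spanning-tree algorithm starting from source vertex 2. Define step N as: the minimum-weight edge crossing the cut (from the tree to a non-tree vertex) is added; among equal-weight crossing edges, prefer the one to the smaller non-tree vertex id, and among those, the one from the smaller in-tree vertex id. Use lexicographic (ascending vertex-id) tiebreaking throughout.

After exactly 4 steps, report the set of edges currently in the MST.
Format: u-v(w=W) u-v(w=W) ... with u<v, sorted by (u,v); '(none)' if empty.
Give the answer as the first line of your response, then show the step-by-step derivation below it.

0-1(w=2) 1-2(w=17) 1-3(w=6) 1-5(w=5)

step 1: add edge 1-2 (w=17); MST = {1-2(w=17)}
step 2: add edge 0-1 (w=2); MST = {0-1(w=2) 1-2(w=17)}
step 3: add edge 1-5 (w=5); MST = {0-1(w=2) 1-2(w=17) 1-5(w=5)}
step 4: add edge 1-3 (w=6); MST = {0-1(w=2) 1-2(w=17) 1-3(w=6) 1-5(w=5)}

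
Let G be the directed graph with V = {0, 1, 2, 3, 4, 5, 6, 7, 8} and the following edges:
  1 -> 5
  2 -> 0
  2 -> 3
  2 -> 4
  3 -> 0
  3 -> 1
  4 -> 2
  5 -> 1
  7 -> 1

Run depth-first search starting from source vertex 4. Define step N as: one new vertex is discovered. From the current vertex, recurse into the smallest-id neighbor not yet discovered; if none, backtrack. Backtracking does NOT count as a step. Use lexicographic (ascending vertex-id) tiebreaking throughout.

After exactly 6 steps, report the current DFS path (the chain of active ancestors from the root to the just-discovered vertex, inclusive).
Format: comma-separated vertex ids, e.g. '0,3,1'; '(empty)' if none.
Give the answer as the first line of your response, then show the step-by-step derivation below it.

4,2,3,1,5

step 1: discover 4; path=4; order=4
step 2: discover 2; path=4>2; order=4,2
step 3: discover 0; path=4>2>0; order=4,2,0
step 4: discover 3; path=4>2>3; order=4,2,0,3
step 5: discover 1; path=4>2>3>1; order=4,2,0,3,1
step 6: discover 5; path=4>2>3>1>5; order=4,2,0,3,1,5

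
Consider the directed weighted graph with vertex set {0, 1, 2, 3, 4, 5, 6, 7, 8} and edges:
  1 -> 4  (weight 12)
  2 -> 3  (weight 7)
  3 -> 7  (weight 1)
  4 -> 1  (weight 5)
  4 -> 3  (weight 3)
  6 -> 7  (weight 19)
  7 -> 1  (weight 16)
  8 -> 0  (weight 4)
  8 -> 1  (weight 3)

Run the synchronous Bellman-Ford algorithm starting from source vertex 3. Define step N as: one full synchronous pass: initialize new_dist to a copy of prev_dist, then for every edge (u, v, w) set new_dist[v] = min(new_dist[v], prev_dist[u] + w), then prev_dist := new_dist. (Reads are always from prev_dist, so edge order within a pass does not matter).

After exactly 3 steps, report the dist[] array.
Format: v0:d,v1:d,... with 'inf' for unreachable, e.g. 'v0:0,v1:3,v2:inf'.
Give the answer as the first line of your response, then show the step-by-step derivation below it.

v0:inf,v1:17,v2:inf,v3:0,v4:29,v5:inf,v6:inf,v7:1,v8:inf

step 1: dist = v0:inf,v1:inf,v2:inf,v3:0,v4:inf,v5:inf,v6:inf,v7:1,v8:inf
step 2: dist = v0:inf,v1:17,v2:inf,v3:0,v4:inf,v5:inf,v6:inf,v7:1,v8:inf
step 3: dist = v0:inf,v1:17,v2:inf,v3:0,v4:29,v5:inf,v6:inf,v7:1,v8:inf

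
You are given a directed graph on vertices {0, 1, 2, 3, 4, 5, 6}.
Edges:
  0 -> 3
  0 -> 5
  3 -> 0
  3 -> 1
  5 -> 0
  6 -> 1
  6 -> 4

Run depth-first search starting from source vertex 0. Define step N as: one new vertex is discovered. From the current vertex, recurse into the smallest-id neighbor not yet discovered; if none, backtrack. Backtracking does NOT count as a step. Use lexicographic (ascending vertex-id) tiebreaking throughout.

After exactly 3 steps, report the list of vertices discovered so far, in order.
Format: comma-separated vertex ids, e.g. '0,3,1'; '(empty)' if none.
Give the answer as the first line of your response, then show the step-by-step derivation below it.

0,3,1

step 1: discover 0; path=0; order=0
step 2: discover 3; path=0>3; order=0,3
step 3: discover 1; path=0>3>1; order=0,3,1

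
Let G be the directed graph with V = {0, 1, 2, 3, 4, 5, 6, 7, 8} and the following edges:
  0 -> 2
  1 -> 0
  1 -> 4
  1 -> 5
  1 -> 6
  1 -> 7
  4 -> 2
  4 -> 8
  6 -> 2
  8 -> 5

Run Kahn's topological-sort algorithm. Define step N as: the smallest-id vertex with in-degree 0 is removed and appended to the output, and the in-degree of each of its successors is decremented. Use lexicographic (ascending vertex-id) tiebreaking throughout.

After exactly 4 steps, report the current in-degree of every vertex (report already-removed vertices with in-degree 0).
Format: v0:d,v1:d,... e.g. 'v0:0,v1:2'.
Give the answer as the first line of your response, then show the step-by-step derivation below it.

v0:0,v1:0,v2:1,v3:0,v4:0,v5:1,v6:0,v7:0,v8:0

step 1: output 1; order=[1]; indeg=(0,0,3,0,0,1,0,0,1)
step 2: output 0; order=[1,0]; indeg=(0,0,2,0,0,1,0,0,1)
step 3: output 3; order=[1,0,3]; indeg=(0,0,2,0,0,1,0,0,1)
step 4: output 4; order=[1,0,3,4]; indeg=(0,0,1,0,0,1,0,0,0)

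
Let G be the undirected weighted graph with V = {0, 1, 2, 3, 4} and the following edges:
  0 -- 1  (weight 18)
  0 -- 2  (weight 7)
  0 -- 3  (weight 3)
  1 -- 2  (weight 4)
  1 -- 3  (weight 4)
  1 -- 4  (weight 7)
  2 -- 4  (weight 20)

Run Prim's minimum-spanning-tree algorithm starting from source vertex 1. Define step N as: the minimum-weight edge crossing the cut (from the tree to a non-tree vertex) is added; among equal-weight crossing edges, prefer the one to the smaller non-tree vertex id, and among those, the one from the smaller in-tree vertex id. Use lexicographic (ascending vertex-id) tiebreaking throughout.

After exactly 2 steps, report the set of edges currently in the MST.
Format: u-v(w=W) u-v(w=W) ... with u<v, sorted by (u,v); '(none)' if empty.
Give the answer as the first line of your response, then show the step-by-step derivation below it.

1-2(w=4) 1-3(w=4)

step 1: add edge 1-2 (w=4); MST = {1-2(w=4)}
step 2: add edge 1-3 (w=4); MST = {1-2(w=4) 1-3(w=4)}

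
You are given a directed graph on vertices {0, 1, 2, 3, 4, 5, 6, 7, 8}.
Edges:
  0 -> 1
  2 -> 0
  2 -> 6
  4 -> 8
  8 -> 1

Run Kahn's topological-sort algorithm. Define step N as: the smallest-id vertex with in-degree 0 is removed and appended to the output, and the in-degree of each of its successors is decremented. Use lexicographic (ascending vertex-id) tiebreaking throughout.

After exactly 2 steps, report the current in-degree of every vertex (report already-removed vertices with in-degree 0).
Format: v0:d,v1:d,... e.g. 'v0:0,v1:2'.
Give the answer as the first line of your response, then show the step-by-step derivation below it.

v0:0,v1:1,v2:0,v3:0,v4:0,v5:0,v6:0,v7:0,v8:1

step 1: output 2; order=[2]; indeg=(0,2,0,0,0,0,0,0,1)
step 2: output 0; order=[2,0]; indeg=(0,1,0,0,0,0,0,0,1)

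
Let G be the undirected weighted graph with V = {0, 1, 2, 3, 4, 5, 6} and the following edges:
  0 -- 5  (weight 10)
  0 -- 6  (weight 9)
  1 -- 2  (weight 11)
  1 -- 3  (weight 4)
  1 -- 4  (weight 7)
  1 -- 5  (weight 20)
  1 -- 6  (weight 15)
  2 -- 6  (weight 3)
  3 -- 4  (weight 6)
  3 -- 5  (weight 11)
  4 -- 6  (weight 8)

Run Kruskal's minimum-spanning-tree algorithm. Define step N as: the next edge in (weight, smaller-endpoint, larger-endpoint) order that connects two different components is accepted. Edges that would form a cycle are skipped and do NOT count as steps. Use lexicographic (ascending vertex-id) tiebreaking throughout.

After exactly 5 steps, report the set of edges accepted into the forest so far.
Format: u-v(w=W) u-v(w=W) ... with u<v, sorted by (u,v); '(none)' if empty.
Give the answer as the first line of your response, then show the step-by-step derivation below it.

0-6(w=9) 1-3(w=4) 2-6(w=3) 3-4(w=6) 4-6(w=8)

step 1: add edge 2-6 (w=3); MST = {2-6(w=3)}
step 2: add edge 1-3 (w=4); MST = {1-3(w=4) 2-6(w=3)}
step 3: add edge 3-4 (w=6); MST = {1-3(w=4) 2-6(w=3) 3-4(w=6)}
step 4: add edge 4-6 (w=8); MST = {1-3(w=4) 2-6(w=3) 3-4(w=6) 4-6(w=8)}
step 5: add edge 0-6 (w=9); MST = {0-6(w=9) 1-3(w=4) 2-6(w=3) 3-4(w=6) 4-6(w=8)}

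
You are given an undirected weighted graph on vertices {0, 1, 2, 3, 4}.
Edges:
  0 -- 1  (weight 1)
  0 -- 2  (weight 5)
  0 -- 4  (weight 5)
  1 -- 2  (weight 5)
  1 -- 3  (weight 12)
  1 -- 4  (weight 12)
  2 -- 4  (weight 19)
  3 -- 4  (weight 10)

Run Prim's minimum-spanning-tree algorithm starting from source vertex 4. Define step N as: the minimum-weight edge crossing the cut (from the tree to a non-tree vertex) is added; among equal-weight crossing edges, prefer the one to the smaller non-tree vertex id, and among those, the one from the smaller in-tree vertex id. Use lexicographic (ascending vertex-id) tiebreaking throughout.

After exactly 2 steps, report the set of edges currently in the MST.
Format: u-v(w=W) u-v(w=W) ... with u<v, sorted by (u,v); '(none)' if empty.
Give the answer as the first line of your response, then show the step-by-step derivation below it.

0-1(w=1) 0-4(w=5)

step 1: add edge 0-4 (w=5); MST = {0-4(w=5)}
step 2: add edge 0-1 (w=1); MST = {0-1(w=1) 0-4(w=5)}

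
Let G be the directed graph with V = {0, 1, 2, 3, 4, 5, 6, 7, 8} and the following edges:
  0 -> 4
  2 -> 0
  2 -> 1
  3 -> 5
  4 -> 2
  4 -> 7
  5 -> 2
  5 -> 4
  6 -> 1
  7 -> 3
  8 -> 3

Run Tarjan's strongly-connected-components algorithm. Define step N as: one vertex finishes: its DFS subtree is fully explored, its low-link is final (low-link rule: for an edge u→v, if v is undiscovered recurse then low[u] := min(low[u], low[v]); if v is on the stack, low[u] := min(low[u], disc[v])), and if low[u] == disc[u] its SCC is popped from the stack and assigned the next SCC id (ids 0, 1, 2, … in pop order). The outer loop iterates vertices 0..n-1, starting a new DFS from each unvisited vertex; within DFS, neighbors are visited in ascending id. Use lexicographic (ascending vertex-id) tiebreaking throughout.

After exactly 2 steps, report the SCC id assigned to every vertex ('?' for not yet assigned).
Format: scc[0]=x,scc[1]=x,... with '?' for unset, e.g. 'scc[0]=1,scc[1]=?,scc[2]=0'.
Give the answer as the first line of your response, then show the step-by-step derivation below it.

scc[0]=?,scc[1]=0,scc[2]=?,scc[3]=?,scc[4]=?,scc[5]=?,scc[6]=?,scc[7]=?,scc[8]=?

step 1: low=(low[0]=0,low[1]=3,low[2]=0,low[3]=?,low[4]=1,low[5]=?,low[6]=?,low[7]=?,low[8]=?); scc=(scc[0]=?,scc[1]=0,scc[2]=?,scc[3]=?,scc[4]=?,scc[5]=?,scc[6]=?,scc[7]=?,scc[8]=?)
step 2: low=(low[0]=0,low[1]=3,low[2]=0,low[3]=?,low[4]=1,low[5]=?,low[6]=?,low[7]=?,low[8]=?); scc=(scc[0]=?,scc[1]=0,scc[2]=?,scc[3]=?,scc[4]=?,scc[5]=?,scc[6]=?,scc[7]=?,scc[8]=?)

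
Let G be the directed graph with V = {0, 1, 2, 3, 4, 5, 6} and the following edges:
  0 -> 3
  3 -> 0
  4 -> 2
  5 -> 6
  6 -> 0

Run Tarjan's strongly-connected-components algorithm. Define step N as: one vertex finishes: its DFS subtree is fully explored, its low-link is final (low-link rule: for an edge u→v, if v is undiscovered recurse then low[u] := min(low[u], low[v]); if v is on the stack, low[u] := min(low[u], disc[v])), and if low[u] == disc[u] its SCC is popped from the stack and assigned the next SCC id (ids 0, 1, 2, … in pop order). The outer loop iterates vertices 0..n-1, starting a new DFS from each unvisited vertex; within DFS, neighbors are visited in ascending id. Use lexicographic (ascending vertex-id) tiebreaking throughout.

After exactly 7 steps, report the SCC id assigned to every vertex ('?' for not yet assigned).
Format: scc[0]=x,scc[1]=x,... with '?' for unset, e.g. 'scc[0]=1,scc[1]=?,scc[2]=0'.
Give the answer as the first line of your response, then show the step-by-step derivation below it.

scc[0]=0,scc[1]=1,scc[2]=2,scc[3]=0,scc[4]=3,scc[5]=5,scc[6]=4

step 1: low=(low[0]=0,low[1]=?,low[2]=?,low[3]=0,low[4]=?,low[5]=?,low[6]=?); scc=(scc[0]=?,scc[1]=?,scc[2]=?,scc[3]=?,scc[4]=?,scc[5]=?,scc[6]=?)
step 2: low=(low[0]=0,low[1]=?,low[2]=?,low[3]=0,low[4]=?,low[5]=?,low[6]=?); scc=(scc[0]=0,scc[1]=?,scc[2]=?,scc[3]=0,scc[4]=?,scc[5]=?,scc[6]=?)
step 3: low=(low[0]=0,low[1]=2,low[2]=?,low[3]=0,low[4]=?,low[5]=?,low[6]=?); scc=(scc[0]=0,scc[1]=1,scc[2]=?,scc[3]=0,scc[4]=?,scc[5]=?,scc[6]=?)
step 4: low=(low[0]=0,low[1]=2,low[2]=3,low[3]=0,low[4]=?,low[5]=?,low[6]=?); scc=(scc[0]=0,scc[1]=1,scc[2]=2,scc[3]=0,scc[4]=?,scc[5]=?,scc[6]=?)
step 5: low=(low[0]=0,low[1]=2,low[2]=3,low[3]=0,low[4]=4,low[5]=?,low[6]=?); scc=(scc[0]=0,scc[1]=1,scc[2]=2,scc[3]=0,scc[4]=3,scc[5]=?,scc[6]=?)
step 6: low=(low[0]=0,low[1]=2,low[2]=3,low[3]=0,low[4]=4,low[5]=5,low[6]=6); scc=(scc[0]=0,scc[1]=1,scc[2]=2,scc[3]=0,scc[4]=3,scc[5]=?,scc[6]=4)
step 7: low=(low[0]=0,low[1]=2,low[2]=3,low[3]=0,low[4]=4,low[5]=5,low[6]=6); scc=(scc[0]=0,scc[1]=1,scc[2]=2,scc[3]=0,scc[4]=3,scc[5]=5,scc[6]=4)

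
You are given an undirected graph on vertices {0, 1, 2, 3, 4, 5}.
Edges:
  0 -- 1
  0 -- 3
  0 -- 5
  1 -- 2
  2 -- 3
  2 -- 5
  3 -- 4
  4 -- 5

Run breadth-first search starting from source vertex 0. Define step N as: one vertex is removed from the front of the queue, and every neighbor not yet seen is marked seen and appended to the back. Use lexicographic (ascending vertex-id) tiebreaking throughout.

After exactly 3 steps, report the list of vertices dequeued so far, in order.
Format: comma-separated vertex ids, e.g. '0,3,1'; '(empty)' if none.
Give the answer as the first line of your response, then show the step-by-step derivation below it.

0,1,3

step 1: dequeue 0; queue=[1,3,5]; order=0
step 2: dequeue 1; queue=[3,5,2]; order=0,1
step 3: dequeue 3; queue=[5,2,4]; order=0,1,3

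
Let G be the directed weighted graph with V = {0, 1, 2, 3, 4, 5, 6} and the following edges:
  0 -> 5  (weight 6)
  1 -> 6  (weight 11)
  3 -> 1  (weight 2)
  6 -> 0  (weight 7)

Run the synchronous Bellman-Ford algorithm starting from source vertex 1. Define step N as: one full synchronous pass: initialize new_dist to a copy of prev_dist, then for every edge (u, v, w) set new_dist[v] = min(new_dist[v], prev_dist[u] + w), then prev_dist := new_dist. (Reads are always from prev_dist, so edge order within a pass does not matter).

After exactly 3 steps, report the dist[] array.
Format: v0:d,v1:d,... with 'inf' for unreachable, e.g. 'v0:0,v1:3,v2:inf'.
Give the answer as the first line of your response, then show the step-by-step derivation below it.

v0:18,v1:0,v2:inf,v3:inf,v4:inf,v5:24,v6:11

step 1: dist = v0:inf,v1:0,v2:inf,v3:inf,v4:inf,v5:inf,v6:11
step 2: dist = v0:18,v1:0,v2:inf,v3:inf,v4:inf,v5:inf,v6:11
step 3: dist = v0:18,v1:0,v2:inf,v3:inf,v4:inf,v5:24,v6:11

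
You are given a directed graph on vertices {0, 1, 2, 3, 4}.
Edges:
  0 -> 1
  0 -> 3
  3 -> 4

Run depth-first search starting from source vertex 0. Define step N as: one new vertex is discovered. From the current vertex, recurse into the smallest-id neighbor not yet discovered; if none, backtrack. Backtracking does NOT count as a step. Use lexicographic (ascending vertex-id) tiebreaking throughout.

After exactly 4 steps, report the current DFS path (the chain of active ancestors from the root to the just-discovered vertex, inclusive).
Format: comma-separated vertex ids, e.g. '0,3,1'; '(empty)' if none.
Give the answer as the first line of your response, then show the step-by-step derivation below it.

0,3,4

step 1: discover 0; path=0; order=0
step 2: discover 1; path=0>1; order=0,1
step 3: discover 3; path=0>3; order=0,1,3
step 4: discover 4; path=0>3>4; order=0,1,3,4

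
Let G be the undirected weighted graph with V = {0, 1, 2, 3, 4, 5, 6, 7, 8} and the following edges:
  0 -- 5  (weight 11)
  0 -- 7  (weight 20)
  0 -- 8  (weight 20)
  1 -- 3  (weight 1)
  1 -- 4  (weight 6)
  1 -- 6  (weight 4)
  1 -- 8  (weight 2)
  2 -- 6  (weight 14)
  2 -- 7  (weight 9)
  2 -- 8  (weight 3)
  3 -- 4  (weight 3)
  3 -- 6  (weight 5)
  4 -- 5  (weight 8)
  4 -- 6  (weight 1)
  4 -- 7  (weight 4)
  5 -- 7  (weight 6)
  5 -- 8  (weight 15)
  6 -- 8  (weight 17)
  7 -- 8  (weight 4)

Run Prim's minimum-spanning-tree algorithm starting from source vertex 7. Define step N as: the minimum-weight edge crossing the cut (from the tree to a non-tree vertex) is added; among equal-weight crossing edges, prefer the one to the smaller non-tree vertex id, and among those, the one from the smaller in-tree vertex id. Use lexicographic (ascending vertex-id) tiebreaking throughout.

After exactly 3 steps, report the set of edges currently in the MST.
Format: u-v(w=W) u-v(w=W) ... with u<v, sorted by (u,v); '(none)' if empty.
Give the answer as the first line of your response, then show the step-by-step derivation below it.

3-4(w=3) 4-6(w=1) 4-7(w=4)

step 1: add edge 4-7 (w=4); MST = {4-7(w=4)}
step 2: add edge 4-6 (w=1); MST = {4-6(w=1) 4-7(w=4)}
step 3: add edge 3-4 (w=3); MST = {3-4(w=3) 4-6(w=1) 4-7(w=4)}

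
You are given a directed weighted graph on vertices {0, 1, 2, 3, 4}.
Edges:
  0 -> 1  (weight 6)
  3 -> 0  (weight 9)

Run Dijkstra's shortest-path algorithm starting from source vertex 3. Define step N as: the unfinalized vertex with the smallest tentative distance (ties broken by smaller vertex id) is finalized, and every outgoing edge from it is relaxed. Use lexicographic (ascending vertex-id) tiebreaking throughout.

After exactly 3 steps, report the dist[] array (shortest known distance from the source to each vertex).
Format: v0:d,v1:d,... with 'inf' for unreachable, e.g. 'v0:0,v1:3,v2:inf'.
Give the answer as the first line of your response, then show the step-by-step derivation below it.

v0:9,v1:15,v2:inf,v3:0,v4:inf

step 1: dist = v0:9,v1:inf,v2:inf,v3:0,v4:inf
step 2: dist = v0:9,v1:15,v2:inf,v3:0,v4:inf
step 3: dist = v0:9,v1:15,v2:inf,v3:0,v4:inf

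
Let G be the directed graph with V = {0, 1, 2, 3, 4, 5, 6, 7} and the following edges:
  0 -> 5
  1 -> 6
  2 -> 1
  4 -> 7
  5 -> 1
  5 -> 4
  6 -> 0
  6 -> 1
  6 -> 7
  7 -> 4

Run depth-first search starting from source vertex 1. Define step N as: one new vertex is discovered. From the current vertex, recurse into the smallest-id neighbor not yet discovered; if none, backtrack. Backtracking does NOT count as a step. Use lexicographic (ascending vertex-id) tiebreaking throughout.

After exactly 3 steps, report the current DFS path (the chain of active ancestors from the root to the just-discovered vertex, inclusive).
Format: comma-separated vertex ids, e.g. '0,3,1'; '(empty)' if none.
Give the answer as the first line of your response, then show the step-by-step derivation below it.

1,6,0

step 1: discover 1; path=1; order=1
step 2: discover 6; path=1>6; order=1,6
step 3: discover 0; path=1>6>0; order=1,6,0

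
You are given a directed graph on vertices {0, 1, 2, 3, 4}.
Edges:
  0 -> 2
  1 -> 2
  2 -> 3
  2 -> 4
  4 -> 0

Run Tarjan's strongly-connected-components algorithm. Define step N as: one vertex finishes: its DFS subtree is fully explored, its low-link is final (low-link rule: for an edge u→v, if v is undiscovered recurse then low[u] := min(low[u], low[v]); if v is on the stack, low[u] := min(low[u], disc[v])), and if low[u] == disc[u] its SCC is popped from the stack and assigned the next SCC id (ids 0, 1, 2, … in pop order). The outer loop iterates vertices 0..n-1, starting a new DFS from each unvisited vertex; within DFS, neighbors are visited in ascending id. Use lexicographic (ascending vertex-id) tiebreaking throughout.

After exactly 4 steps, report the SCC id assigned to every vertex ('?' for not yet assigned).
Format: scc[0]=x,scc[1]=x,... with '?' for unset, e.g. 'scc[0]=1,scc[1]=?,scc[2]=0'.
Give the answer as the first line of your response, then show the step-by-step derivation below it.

scc[0]=1,scc[1]=?,scc[2]=1,scc[3]=0,scc[4]=1

step 1: low=(low[0]=0,low[1]=?,low[2]=1,low[3]=2,low[4]=?); scc=(scc[0]=?,scc[1]=?,scc[2]=?,scc[3]=0,scc[4]=?)
step 2: low=(low[0]=0,low[1]=?,low[2]=1,low[3]=2,low[4]=0); scc=(scc[0]=?,scc[1]=?,scc[2]=?,scc[3]=0,scc[4]=?)
step 3: low=(low[0]=0,low[1]=?,low[2]=0,low[3]=2,low[4]=0); scc=(scc[0]=?,scc[1]=?,scc[2]=?,scc[3]=0,scc[4]=?)
step 4: low=(low[0]=0,low[1]=?,low[2]=0,low[3]=2,low[4]=0); scc=(scc[0]=1,scc[1]=?,scc[2]=1,scc[3]=0,scc[4]=1)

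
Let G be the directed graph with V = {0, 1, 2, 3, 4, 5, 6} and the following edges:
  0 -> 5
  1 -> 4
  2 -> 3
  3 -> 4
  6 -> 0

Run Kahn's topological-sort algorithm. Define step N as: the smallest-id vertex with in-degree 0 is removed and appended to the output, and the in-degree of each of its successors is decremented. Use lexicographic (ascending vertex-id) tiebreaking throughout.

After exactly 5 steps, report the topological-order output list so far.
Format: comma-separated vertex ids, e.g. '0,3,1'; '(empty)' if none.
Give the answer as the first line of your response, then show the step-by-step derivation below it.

1,2,3,4,6

step 1: output 1; order=[1]; indeg=(1,0,0,1,1,1,0)
step 2: output 2; order=[1,2]; indeg=(1,0,0,0,1,1,0)
step 3: output 3; order=[1,2,3]; indeg=(1,0,0,0,0,1,0)
step 4: output 4; order=[1,2,3,4]; indeg=(1,0,0,0,0,1,0)
step 5: output 6; order=[1,2,3,4,6]; indeg=(0,0,0,0,0,1,0)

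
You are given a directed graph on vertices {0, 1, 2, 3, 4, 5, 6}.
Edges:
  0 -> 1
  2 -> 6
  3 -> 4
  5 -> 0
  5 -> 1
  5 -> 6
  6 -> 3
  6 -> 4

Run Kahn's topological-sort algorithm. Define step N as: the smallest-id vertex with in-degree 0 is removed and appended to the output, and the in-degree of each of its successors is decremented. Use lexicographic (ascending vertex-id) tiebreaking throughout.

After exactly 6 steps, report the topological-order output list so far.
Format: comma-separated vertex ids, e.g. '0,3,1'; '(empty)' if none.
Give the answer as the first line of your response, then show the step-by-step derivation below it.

2,5,0,1,6,3

step 1: output 2; order=[2]; indeg=(1,2,0,1,2,0,1)
step 2: output 5; order=[2,5]; indeg=(0,1,0,1,2,0,0)
step 3: output 0; order=[2,5,0]; indeg=(0,0,0,1,2,0,0)
step 4: output 1; order=[2,5,0,1]; indeg=(0,0,0,1,2,0,0)
step 5: output 6; order=[2,5,0,1,6]; indeg=(0,0,0,0,1,0,0)
step 6: output 3; order=[2,5,0,1,6,3]; indeg=(0,0,0,0,0,0,0)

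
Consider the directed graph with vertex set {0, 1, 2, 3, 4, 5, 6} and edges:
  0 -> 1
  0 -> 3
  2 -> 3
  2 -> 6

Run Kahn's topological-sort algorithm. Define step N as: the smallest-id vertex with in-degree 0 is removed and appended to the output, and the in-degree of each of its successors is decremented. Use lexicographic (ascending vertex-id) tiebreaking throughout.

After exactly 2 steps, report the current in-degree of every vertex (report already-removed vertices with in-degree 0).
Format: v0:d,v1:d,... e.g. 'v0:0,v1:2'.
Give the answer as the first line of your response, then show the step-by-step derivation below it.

v0:0,v1:0,v2:0,v3:1,v4:0,v5:0,v6:1

step 1: output 0; order=[0]; indeg=(0,0,0,1,0,0,1)
step 2: output 1; order=[0,1]; indeg=(0,0,0,1,0,0,1)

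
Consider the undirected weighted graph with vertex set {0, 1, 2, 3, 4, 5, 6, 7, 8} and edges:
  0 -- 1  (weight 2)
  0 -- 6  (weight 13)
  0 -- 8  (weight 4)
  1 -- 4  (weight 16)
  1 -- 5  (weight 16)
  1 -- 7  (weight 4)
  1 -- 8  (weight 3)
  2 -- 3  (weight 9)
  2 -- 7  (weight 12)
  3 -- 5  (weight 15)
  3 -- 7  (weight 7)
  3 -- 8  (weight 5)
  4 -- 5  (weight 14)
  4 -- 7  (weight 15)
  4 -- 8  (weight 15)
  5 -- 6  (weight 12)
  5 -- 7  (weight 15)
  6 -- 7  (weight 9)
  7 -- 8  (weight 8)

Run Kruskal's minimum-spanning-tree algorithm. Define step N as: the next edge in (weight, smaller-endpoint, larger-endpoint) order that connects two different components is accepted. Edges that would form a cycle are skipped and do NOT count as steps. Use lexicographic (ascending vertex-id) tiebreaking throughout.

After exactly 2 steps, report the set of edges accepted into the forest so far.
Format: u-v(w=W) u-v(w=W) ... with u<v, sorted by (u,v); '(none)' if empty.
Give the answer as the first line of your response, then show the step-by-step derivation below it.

0-1(w=2) 1-8(w=3)

step 1: add edge 0-1 (w=2); MST = {0-1(w=2)}
step 2: add edge 1-8 (w=3); MST = {0-1(w=2) 1-8(w=3)}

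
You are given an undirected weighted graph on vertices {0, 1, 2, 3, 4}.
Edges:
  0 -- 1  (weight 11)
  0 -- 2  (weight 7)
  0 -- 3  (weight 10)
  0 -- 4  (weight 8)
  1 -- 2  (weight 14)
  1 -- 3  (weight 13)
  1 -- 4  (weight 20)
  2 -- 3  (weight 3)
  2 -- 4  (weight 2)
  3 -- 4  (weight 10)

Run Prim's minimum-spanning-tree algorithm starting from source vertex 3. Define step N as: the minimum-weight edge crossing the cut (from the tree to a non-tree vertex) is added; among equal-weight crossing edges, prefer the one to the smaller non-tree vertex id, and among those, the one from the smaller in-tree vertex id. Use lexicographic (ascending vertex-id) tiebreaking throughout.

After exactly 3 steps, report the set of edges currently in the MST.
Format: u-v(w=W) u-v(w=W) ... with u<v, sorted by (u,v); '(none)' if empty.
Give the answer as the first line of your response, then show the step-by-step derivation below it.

0-2(w=7) 2-3(w=3) 2-4(w=2)

step 1: add edge 2-3 (w=3); MST = {2-3(w=3)}
step 2: add edge 2-4 (w=2); MST = {2-3(w=3) 2-4(w=2)}
step 3: add edge 0-2 (w=7); MST = {0-2(w=7) 2-3(w=3) 2-4(w=2)}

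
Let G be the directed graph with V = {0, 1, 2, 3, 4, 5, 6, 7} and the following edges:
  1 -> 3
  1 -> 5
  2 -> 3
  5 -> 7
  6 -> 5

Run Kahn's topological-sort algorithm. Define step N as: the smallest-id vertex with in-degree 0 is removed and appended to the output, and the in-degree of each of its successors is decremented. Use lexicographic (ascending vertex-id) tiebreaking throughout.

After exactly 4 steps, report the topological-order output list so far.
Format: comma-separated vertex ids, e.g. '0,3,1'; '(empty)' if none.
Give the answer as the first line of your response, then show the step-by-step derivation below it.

0,1,2,3

step 1: output 0; order=[0]; indeg=(0,0,0,2,0,2,0,1)
step 2: output 1; order=[0,1]; indeg=(0,0,0,1,0,1,0,1)
step 3: output 2; order=[0,1,2]; indeg=(0,0,0,0,0,1,0,1)
step 4: output 3; order=[0,1,2,3]; indeg=(0,0,0,0,0,1,0,1)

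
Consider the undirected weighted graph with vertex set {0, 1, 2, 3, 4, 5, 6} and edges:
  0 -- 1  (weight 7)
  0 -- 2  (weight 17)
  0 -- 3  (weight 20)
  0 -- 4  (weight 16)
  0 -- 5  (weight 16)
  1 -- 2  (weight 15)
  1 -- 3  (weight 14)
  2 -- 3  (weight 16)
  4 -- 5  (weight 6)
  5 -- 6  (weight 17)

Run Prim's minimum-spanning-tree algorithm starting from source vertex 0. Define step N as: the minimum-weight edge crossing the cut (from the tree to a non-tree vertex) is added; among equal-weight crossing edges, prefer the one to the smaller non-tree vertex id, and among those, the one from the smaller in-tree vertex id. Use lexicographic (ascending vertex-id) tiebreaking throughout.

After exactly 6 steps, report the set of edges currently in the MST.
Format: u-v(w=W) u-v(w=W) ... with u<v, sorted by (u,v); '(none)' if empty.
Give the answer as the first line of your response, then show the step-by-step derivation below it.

0-1(w=7) 0-4(w=16) 1-2(w=15) 1-3(w=14) 4-5(w=6) 5-6(w=17)

step 1: add edge 0-1 (w=7); MST = {0-1(w=7)}
step 2: add edge 1-3 (w=14); MST = {0-1(w=7) 1-3(w=14)}
step 3: add edge 1-2 (w=15); MST = {0-1(w=7) 1-2(w=15) 1-3(w=14)}
step 4: add edge 0-4 (w=16); MST = {0-1(w=7) 0-4(w=16) 1-2(w=15) 1-3(w=14)}
step 5: add edge 4-5 (w=6); MST = {0-1(w=7) 0-4(w=16) 1-2(w=15) 1-3(w=14) 4-5(w=6)}
step 6: add edge 5-6 (w=17); MST = {0-1(w=7) 0-4(w=16) 1-2(w=15) 1-3(w=14) 4-5(w=6) 5-6(w=17)}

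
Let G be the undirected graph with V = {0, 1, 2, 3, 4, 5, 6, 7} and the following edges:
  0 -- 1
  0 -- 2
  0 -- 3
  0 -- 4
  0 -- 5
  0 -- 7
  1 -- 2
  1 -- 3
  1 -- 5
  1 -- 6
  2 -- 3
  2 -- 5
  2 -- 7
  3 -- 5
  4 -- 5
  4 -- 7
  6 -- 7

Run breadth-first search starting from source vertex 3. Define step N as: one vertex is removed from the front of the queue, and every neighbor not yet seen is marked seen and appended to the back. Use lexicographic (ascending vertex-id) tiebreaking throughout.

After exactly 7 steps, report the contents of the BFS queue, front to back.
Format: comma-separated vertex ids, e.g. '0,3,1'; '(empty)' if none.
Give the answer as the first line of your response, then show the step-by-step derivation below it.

6

step 1: dequeue 3; queue=[0,1,2,5]; order=3
step 2: dequeue 0; queue=[1,2,5,4,7]; order=3,0
step 3: dequeue 1; queue=[2,5,4,7,6]; order=3,0,1
step 4: dequeue 2; queue=[5,4,7,6]; order=3,0,1,2
step 5: dequeue 5; queue=[4,7,6]; order=3,0,1,2,5
step 6: dequeue 4; queue=[7,6]; order=3,0,1,2,5,4
step 7: dequeue 7; queue=[6]; order=3,0,1,2,5,4,7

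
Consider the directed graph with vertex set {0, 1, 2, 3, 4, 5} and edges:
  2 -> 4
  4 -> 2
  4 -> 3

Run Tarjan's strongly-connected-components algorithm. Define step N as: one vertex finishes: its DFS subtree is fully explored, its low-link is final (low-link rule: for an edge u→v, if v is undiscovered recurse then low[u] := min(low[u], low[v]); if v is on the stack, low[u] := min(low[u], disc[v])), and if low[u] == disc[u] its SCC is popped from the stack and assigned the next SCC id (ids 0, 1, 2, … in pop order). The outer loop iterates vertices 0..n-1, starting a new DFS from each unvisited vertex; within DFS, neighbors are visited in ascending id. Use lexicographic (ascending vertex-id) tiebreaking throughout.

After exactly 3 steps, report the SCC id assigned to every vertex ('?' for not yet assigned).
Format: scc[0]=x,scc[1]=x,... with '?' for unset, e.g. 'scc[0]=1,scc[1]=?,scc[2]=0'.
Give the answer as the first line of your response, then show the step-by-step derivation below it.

scc[0]=0,scc[1]=1,scc[2]=?,scc[3]=2,scc[4]=?,scc[5]=?

step 1: low=(low[0]=0,low[1]=?,low[2]=?,low[3]=?,low[4]=?,low[5]=?); scc=(scc[0]=0,scc[1]=?,scc[2]=?,scc[3]=?,scc[4]=?,scc[5]=?)
step 2: low=(low[0]=0,low[1]=1,low[2]=?,low[3]=?,low[4]=?,low[5]=?); scc=(scc[0]=0,scc[1]=1,scc[2]=?,scc[3]=?,scc[4]=?,scc[5]=?)
step 3: low=(low[0]=0,low[1]=1,low[2]=2,low[3]=4,low[4]=2,low[5]=?); scc=(scc[0]=0,scc[1]=1,scc[2]=?,scc[3]=2,scc[4]=?,scc[5]=?)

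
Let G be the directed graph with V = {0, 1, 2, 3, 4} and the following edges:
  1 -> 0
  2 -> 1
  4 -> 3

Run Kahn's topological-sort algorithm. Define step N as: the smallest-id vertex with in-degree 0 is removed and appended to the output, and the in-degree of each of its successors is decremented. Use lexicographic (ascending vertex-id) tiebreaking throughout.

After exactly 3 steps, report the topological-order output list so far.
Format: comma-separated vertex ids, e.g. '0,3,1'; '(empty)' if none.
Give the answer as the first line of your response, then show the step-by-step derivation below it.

2,1,0

step 1: output 2; order=[2]; indeg=(1,0,0,1,0)
step 2: output 1; order=[2,1]; indeg=(0,0,0,1,0)
step 3: output 0; order=[2,1,0]; indeg=(0,0,0,1,0)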